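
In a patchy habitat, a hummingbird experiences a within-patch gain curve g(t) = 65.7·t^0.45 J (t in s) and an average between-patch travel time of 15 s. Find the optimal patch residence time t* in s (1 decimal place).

12.3 s

By the marginal value theorem, leave when the instantaneous gain rate g'(t) equals the habitat-wide average g(t)/(T + t).
g'(t) = 0.45·65.7·t^-0.55. Setting 0.45·65.7·t^-0.55 = 65.7·t^0.45/(15+t) gives 0.45(15+t) = t, so 0.55·t = 0.45×15.
t* = 0.45×15/0.55 = 12.27 s.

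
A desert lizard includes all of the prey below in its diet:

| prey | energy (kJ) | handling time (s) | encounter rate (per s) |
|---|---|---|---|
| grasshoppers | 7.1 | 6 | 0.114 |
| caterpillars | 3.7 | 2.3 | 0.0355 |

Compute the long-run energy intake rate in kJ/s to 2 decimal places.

Energy encountered per unit search time: 0.114×7.1 + 0.0355×3.7 = 0.9407 kJ/s.
Handling time per unit search time: 0.114×6 + 0.0355×2.3 = 0.7656.
Rate = 0.9407/(1 + 0.7656) = 0.5328 kJ/s.

0.53 kJ/s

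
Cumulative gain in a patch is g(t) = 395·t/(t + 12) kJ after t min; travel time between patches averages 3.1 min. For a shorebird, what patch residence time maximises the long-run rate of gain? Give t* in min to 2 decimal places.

6.10 min

Maximise g(t)/(T+t): set derivative to zero → g'(t)(T+t) = g(t).
g'(t) = 395·12/(t + 12)². Setting 395·12/(t+12)² = 395t/[(t+12)(3.1+t)] gives 12(3.1+t) = t(t+12), so t² = 12×3.1 = 37.2.
t* = √37.2 = 6.099 min.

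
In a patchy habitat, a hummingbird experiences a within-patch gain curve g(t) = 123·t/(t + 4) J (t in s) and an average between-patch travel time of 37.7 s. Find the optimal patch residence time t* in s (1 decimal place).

12.3 s

Maximise g(t)/(T+t): set derivative to zero → g'(t)(T+t) = g(t).
g'(t) = 123·4/(t + 4)². Setting 123·4/(t+4)² = 123t/[(t+4)(37.7+t)] gives 4(37.7+t) = t(t+4), so t² = 4×37.7 = 150.8.
t* = √150.8 = 12.28 s.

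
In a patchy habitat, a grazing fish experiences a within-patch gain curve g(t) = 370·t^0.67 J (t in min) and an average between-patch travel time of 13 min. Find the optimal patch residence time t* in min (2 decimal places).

26.39 min

Maximise g(t)/(T+t): set derivative to zero → g'(t)(T+t) = g(t).
g'(t) = 0.67·370·t^-0.33. Setting 0.67·370·t^-0.33 = 370·t^0.67/(13+t) gives 0.67(13+t) = t, so 0.33·t = 0.67×13.
t* = 0.67×13/0.33 = 26.39 min.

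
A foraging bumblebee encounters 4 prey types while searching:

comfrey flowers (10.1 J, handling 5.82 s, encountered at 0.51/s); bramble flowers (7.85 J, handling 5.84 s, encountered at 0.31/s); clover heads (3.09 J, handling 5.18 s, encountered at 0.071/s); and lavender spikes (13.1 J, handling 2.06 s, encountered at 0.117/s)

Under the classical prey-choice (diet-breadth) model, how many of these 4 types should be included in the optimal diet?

2

Rank by E/h (J/s): lavender spikes 6.36, comfrey flowers 1.74, bramble flowers 1.34, clover heads 0.597. Include each in turn until the next type's E/h falls below the running intake rate.
Rate on top 1: 1.235. comfrey flowers: 1.74 > 1.235 → include.
Rate on top 2: 1.588. bramble flowers: 1.34 < 1.588 → exclude; stop.
Optimal diet: lavender spikes, comfrey flowers — 2 of 4 types.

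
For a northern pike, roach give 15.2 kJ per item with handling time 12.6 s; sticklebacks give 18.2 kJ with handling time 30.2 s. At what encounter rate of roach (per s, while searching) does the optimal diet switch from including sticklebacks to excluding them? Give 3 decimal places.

Drop sticklebacks once their profitability E₂/h₂ falls below the rate achievable on roach alone: E₂/h₂ = λE₁/(1 + λh₁).
Solve for λ: λE₁h₂ = E₂(1 + λh₁) → λ(E₁h₂ − E₂h₁) = E₂ → λ = E₂/(E₁h₂ − E₂h₁).
λ = 18.2/(15.2×30.2 − 18.2×12.6) = 18.2/229.7 = 0.07923 per s.

0.079 per s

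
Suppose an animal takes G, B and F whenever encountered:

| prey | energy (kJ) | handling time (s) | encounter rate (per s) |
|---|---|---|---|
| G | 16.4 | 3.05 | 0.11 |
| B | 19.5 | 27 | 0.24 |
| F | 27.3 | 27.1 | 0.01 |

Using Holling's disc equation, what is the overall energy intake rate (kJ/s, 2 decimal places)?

0.84 kJ/s

Energy encountered per unit search time: 0.11×16.4 + 0.24×19.5 + 0.01×27.3 = 6.757 kJ/s.
Handling time per unit search time: 0.11×3.05 + 0.24×27 + 0.01×27.1 = 7.086.
Rate = 6.757/(1 + 7.086) = 0.8356 kJ/s.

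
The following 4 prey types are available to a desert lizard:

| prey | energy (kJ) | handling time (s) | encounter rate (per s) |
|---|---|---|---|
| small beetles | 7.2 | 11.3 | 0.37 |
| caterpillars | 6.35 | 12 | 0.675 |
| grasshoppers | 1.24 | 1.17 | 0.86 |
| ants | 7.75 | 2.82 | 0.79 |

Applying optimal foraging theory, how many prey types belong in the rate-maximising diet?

Rank by E/h (kJ/s): ants 2.75, grasshoppers 1.06, small beetles 0.637, caterpillars 0.529. Include each in turn until the next type's E/h falls below the running intake rate.
Rate on top 1: 1.897. grasshoppers: 1.06 < 1.897 → exclude; stop.
Optimal diet: ants — 1 of 4 types.

1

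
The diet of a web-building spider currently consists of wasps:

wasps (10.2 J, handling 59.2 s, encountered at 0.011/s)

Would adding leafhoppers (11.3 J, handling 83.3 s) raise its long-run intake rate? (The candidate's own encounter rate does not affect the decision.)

Yes

Intake rate on the current diet: R = (0.011×10.2) / (1 + 0.011×59.2) = 0.1122/1.651 = 0.06795 J/s.
leafhoppers: E/h = 11.3/83.3 = 0.1357 J/s.
0.1357 > 0.06795, so adding leafhoppers raises the average — include it.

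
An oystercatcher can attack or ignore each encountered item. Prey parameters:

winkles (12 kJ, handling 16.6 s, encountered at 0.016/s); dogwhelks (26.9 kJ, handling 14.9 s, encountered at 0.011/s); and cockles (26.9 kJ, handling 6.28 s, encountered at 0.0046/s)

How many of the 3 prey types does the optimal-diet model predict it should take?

Rank by E/h (kJ/s): cockles 4.28, dogwhelks 1.81, winkles 0.723. Include each in turn until the next type's E/h falls below the running intake rate.
Rate on top 1: 0.1203. dogwhelks: 1.81 > 0.1203 → include.
Rate on top 2: 0.3518. winkles: 0.723 > 0.3518 → include.
Optimal diet: cockles, dogwhelks, winkles — 3 of 3 types.

3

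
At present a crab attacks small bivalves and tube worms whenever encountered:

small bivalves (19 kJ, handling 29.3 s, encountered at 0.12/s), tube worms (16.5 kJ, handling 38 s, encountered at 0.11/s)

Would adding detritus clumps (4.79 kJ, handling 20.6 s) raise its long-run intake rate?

No

Current rate: (0.12×19 + 0.11×16.5)/(1 + 0.12×29.3 + 0.11×38) = 0.4709 kJ/s.
Profitability of detritus clumps: 4.79/20.6 = 0.2325 kJ/s.
Since 0.2325 < R, time spent handling detritus clumps is better spent searching.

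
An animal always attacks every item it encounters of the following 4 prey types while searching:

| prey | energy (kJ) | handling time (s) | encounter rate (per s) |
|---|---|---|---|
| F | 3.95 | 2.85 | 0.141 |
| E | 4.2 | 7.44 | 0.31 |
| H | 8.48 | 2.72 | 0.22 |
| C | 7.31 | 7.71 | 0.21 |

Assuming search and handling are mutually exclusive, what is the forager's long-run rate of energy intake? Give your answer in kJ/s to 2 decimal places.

R = Σλ_iE_i / (1 + Σλ_ih_i)
Numerator: 0.141×3.95 + 0.31×4.2 + 0.22×8.48 + 0.21×7.31 = 5.26
Denominator: 1 + 0.141×2.85 + 0.31×7.44 + 0.22×2.72 + 0.21×7.71 = 5.926
R = 5.26/5.926 = 0.8876 kJ/s

0.89 kJ/s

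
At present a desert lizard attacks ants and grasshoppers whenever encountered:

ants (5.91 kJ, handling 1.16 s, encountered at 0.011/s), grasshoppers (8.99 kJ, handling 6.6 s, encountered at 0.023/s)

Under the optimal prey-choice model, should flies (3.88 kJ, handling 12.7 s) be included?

Intake rate on the current diet: R = (0.011×5.91 + 0.023×8.99) / (1 + 0.011×1.16 + 0.023×6.6) = 0.2718/1.165 = 0.2334 kJ/s.
flies: E/h = 3.88/12.7 = 0.3055 kJ/s.
0.3055 > 0.2334, so adding flies raises the average — include it.

Yes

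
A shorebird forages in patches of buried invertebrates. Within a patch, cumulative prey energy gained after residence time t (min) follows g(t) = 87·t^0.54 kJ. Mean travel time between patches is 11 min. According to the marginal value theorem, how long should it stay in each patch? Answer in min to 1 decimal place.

12.9 min

Optimal t* satisfies g'(t*) = g(t*)/(T + t*).
g'(t) = 0.54·87·t^-0.46. Setting 0.54·87·t^-0.46 = 87·t^0.54/(11+t) gives 0.54(11+t) = t, so 0.46·t = 0.54×11.
t* = 0.54×11/0.46 = 12.91 min.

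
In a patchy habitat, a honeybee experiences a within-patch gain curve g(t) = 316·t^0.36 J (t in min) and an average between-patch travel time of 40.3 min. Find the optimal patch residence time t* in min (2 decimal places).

22.67 min

Maximise g(t)/(T+t): set derivative to zero → g'(t)(T+t) = g(t).
g'(t) = 0.36·316·t^-0.64. Setting 0.36·316·t^-0.64 = 316·t^0.36/(40.3+t) gives 0.36(40.3+t) = t, so 0.64·t = 0.36×40.3.
t* = 0.36×40.3/0.64 = 22.67 min.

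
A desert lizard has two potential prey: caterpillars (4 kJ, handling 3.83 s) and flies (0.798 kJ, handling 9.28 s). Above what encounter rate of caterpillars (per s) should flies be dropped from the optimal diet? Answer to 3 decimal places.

The zero-one rule: include flies iff E₂/h₂ > λE₁/(1+λh₁). Equality gives the switch point.
λE₁h₂ = E₂ + λE₂h₁ ⇒ λ = E₂/(E₁h₂ − E₂h₁) = 0.798/(37.12 − 3.056) = 0.02343 per s.

0.023 per s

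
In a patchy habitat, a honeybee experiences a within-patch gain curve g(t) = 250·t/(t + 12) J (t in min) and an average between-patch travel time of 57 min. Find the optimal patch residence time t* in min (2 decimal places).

By the marginal value theorem, leave when the instantaneous gain rate g'(t) equals the habitat-wide average g(t)/(T + t).
g'(t) = 250·12/(t + 12)². Setting 250·12/(t+12)² = 250t/[(t+12)(57+t)] gives 12(57+t) = t(t+12), so t² = 12×57 = 684.
t* = √684 = 26.15 min.

26.15 min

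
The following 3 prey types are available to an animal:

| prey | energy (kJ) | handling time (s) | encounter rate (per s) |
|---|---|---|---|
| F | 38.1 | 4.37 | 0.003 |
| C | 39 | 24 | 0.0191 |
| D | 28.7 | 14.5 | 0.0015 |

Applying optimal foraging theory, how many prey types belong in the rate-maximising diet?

3

Rank by E/h (kJ/s): F 8.72, D 1.98, C 1.62. Include each in turn until the next type's E/h falls below the running intake rate.
Rate on top 1: 0.1128. D: 1.98 > 0.1128 → include.
Rate on top 2: 0.152. C: 1.62 > 0.152 → include.
Optimal diet: F, D, C — 3 of 3 types.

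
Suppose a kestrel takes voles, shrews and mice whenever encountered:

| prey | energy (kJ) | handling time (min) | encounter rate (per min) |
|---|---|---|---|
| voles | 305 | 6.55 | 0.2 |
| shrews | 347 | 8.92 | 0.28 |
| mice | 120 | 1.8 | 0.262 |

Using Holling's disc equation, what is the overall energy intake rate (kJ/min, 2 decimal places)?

35.91 kJ/min

R = (0.2×305 + 0.28×347 + 0.262×120) / (1 + 0.2×6.55 + 0.28×8.92 + 0.262×1.8) = 189.6/5.279 = 35.91 kJ/min.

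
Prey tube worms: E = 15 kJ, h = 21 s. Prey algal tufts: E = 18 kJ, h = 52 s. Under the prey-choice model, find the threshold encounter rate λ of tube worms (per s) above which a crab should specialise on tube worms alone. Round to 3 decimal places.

At the threshold, the rate on tube worms alone equals the profitability of algal tufts: λ·15/(1 + λ·21) = 18/52 = 0.3462.
Rearranging, λ(15 − 0.3462×21) = 0.3462, so λ = 0.3462/7.731 = 0.04478 per s.

0.045 per s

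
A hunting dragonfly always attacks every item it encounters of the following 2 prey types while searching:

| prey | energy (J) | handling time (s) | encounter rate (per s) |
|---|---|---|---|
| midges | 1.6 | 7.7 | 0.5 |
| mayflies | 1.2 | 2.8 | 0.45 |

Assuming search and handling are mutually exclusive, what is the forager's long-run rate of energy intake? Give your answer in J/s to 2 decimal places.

R = (0.5×1.6 + 0.45×1.2) / (1 + 0.5×7.7 + 0.45×2.8) = 1.34/6.11 = 0.2193 J/s.

0.22 J/s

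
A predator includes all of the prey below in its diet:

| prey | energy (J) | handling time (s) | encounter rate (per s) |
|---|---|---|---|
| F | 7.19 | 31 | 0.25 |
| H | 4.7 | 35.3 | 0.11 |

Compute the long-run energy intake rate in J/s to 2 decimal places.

0.18 J/s

R = (0.25×7.19 + 0.11×4.7) / (1 + 0.25×31 + 0.11×35.3) = 2.315/12.63 = 0.1832 J/s.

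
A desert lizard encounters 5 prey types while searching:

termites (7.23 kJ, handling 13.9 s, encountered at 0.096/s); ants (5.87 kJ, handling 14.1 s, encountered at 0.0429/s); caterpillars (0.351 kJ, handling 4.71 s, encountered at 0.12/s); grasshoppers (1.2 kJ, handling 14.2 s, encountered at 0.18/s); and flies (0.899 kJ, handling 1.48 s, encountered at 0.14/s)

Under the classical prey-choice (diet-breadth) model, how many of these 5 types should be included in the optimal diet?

3

Rank by E/h (kJ/s): flies 0.607, termites 0.52, ants 0.416, grasshoppers 0.0845, caterpillars 0.0745. Include each in turn until the next type's E/h falls below the running intake rate.
Rate on top 1: 0.1043. termites: 0.52 > 0.1043 → include.
Rate on top 2: 0.3226. ants: 0.416 > 0.3226 → include.
Rate on top 3: 0.3406. grasshoppers: 0.0845 < 0.3406 → exclude; stop.
Optimal diet: flies, termites, ants — 3 of 5 types.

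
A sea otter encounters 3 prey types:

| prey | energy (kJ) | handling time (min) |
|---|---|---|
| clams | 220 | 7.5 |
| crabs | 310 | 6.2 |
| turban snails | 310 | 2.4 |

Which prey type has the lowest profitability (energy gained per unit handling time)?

clams

In descending order of E/h:
turban snails: 310/2.4 = 129 kJ/min
crabs: 310/6.2 = 50 kJ/min
clams: 220/7.5 = 29.3 kJ/min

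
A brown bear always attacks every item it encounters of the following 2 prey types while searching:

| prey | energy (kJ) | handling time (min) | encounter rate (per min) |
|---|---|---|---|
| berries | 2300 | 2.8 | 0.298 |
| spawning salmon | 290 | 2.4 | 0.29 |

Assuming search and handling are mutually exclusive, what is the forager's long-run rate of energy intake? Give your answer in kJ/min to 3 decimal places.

304.102 kJ/min

R = (0.298×2300 + 0.29×290) / (1 + 0.298×2.8 + 0.29×2.4) = 769.5/2.53 = 304.1 kJ/min.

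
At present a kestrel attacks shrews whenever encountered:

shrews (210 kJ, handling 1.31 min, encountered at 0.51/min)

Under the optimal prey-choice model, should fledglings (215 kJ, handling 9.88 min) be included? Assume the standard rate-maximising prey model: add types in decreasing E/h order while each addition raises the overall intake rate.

No

Intake rate on the current diet: R = (0.51×210) / (1 + 0.51×1.31) = 107.1/1.668 = 64.2 kJ/min.
fledglings: E/h = 215/9.88 = 21.76 kJ/min.
Since 21.76 < R, time spent handling fledglings is better spent searching.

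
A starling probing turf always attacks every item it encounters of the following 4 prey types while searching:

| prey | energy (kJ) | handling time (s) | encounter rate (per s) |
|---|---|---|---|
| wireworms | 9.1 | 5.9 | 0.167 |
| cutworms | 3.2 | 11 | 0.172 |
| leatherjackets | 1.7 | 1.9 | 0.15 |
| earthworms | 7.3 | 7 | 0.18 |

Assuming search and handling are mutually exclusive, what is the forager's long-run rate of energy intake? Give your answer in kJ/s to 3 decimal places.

0.671 kJ/s

R = (0.167×9.1 + 0.172×3.2 + 0.15×1.7 + 0.18×7.3) / (1 + 0.167×5.9 + 0.172×11 + 0.15×1.9 + 0.18×7) = 3.639/5.422 = 0.6711 kJ/s.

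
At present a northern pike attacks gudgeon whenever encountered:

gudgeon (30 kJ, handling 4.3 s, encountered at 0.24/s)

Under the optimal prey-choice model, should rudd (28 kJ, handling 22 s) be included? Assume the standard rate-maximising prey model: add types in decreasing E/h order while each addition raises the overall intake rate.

No

On gudgeon alone, R = ΣλE/(1+Σλh) = 7.2/2.032 = 3.543 kJ/s.
Profitability of rudd: 28/22 = 1.273 kJ/s.
Since 1.273 < R, time spent handling rudd is better spent searching.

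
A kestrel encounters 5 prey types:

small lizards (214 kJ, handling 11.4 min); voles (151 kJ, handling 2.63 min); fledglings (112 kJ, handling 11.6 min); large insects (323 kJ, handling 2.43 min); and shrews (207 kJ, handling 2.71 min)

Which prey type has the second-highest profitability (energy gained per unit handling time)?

In descending order of E/h:
large insects: 323/2.43 = 133 kJ/min
shrews: 207/2.71 = 76.4 kJ/min
voles: 151/2.63 = 57.4 kJ/min
small lizards: 214/11.4 = 18.8 kJ/min
fledglings: 112/11.6 = 9.66 kJ/min

shrews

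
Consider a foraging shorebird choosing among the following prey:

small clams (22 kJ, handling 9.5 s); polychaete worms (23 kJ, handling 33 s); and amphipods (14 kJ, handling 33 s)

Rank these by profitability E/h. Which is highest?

small clams

Profitability E/h (kJ/s): small clams = 22/9.5 = 2.32, polychaete worms = 23/33 = 0.697, amphipods = 14/33 = 0.424.
Ranked: small clams > polychaete worms > amphipods.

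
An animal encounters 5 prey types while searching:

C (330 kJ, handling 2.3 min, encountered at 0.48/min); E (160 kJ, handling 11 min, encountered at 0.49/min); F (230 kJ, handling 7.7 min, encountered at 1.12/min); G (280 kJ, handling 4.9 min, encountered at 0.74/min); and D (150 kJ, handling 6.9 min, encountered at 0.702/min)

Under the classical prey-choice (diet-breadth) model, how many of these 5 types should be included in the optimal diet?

E/h in descending order: C 143, G 57.1, F 29.9, D 21.7, E 14.5 kJ/min. The optimal diet is the largest prefix of this list for which every included type satisfies E_i/h_i > R on the types above it.
Rate on top 1: 75.29. G: 57.1 < 75.29 → exclude; stop.
Optimal diet: C — 1 of 5 types.

1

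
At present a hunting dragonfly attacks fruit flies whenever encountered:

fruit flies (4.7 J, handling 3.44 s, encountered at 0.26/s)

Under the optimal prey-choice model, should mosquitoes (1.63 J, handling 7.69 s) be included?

Current rate: (0.26×4.7)/(1 + 0.26×3.44) = 0.6451 J/s.
mosquitoes: E/h = 1.63/7.69 = 0.212 J/s.
Since 0.212 < R, time spent handling mosquitoes is better spent searching.

No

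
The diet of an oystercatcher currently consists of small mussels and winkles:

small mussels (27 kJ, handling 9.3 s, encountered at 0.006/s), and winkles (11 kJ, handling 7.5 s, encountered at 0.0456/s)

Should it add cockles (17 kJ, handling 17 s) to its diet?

Yes

Current rate: (0.006×27 + 0.0456×11)/(1 + 0.006×9.3 + 0.0456×7.5) = 0.4747 kJ/s.
Profitability of cockles: 17/17 = 1 kJ/s.
1 > 0.4747, so adding cockles raises the average — include it.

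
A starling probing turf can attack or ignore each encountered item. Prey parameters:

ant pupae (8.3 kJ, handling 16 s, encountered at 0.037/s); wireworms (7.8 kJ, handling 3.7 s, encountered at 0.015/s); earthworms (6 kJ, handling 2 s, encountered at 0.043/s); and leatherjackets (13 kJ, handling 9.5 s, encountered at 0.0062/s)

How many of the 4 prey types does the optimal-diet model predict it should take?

4

Profitabilities (E/h, kJ/s): earthworms 3, wireworms 2.11, leatherjackets 1.37, ant pupae 0.519. Add prey in this order while the next type's profitability exceeds the intake rate on those already taken.
Rate on top 1: 0.2376. wireworms: 2.11 > 0.2376 → include.
Rate on top 2: 0.3285. leatherjackets: 1.37 > 0.3285 → include.
Rate on top 3: 0.3795. ant pupae: 0.519 > 0.3795 → include.
Optimal diet: earthworms, wireworms, leatherjackets, ant pupae — 4 of 4 types.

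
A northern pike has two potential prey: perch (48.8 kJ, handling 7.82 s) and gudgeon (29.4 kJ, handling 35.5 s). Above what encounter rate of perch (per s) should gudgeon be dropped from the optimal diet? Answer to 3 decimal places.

Drop gudgeon once their profitability E₂/h₂ falls below the rate achievable on perch alone: E₂/h₂ = λE₁/(1 + λh₁).
Solve for λ: λE₁h₂ = E₂(1 + λh₁) → λ(E₁h₂ − E₂h₁) = E₂ → λ = E₂/(E₁h₂ − E₂h₁).
λ = 29.4/(48.8×35.5 − 29.4×7.82) = 29.4/1502 = 0.01957 per s.

0.020 per s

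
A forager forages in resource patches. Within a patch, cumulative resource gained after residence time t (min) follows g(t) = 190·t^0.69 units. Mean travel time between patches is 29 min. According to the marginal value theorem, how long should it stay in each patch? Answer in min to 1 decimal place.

By the marginal value theorem, leave when the instantaneous gain rate g'(t) equals the habitat-wide average g(t)/(T + t).
g'(t) = 0.69·190·t^-0.31. Setting 0.69·190·t^-0.31 = 190·t^0.69/(29+t) gives 0.69(29+t) = t, so 0.31·t = 0.69×29.
t* = 0.69×29/0.31 = 64.55 min.

64.5 min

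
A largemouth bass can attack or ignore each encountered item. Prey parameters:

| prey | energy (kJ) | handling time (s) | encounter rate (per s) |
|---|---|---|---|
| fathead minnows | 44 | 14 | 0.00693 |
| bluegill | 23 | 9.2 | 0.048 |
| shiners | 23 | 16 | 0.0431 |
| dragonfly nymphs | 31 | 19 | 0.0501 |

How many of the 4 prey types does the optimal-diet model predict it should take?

4

Profitabilities (E/h, kJ/s): fathead minnows 3.14, bluegill 2.5, dragonfly nymphs 1.63, shiners 1.44. Add prey in this order while the next type's profitability exceeds the intake rate on those already taken.
Rate on top 1: 0.278. bluegill: 2.5 > 0.278 → include.
Rate on top 2: 0.9157. dragonfly nymphs: 1.63 > 0.9157 → include.
Rate on top 3: 1.189. shiners: 1.44 > 1.189 → include.
Optimal diet: fathead minnows, bluegill, dragonfly nymphs, shiners — 4 of 4 types.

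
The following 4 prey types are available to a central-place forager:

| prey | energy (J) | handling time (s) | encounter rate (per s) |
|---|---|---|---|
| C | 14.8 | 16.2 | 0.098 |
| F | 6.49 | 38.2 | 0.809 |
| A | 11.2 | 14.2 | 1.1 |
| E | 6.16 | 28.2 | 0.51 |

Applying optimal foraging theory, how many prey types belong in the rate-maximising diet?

Profitabilities (E/h, J/s): C 0.914, A 0.789, E 0.218, F 0.17. Add prey in this order while the next type's profitability exceeds the intake rate on those already taken.
Rate on top 1: 0.5605. A: 0.789 > 0.5605 → include.
Rate on top 2: 0.7563. E: 0.218 < 0.7563 → exclude; stop.
Optimal diet: C, A — 2 of 4 types.

2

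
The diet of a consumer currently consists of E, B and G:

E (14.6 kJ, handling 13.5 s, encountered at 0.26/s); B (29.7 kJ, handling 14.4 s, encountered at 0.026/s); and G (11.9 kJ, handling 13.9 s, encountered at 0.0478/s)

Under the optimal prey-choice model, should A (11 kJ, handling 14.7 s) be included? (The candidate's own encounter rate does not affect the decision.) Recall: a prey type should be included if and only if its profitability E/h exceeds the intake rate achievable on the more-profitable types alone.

No

Current rate: (0.26×14.6 + 0.026×29.7 + 0.0478×11.9)/(1 + 0.26×13.5 + 0.026×14.4 + 0.0478×13.9) = 0.9258 kJ/s.
A: E/h = 11/14.7 = 0.7483 kJ/s.
Since 0.7483 < R, time spent handling A is better spent searching.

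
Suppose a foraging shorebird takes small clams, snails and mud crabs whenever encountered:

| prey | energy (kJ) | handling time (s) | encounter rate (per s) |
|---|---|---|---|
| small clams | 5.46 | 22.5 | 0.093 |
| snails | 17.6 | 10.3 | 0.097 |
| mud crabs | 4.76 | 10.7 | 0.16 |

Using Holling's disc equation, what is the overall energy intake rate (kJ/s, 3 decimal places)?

0.513 kJ/s

R = (0.093×5.46 + 0.097×17.6 + 0.16×4.76) / (1 + 0.093×22.5 + 0.097×10.3 + 0.16×10.7) = 2.977/5.804 = 0.5129 kJ/s.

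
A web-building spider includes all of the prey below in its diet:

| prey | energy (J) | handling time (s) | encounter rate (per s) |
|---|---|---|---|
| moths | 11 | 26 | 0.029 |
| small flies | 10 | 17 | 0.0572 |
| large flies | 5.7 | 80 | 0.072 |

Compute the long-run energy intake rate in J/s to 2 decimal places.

R = (0.029×11 + 0.0572×10 + 0.072×5.7) / (1 + 0.029×26 + 0.0572×17 + 0.072×80) = 1.301/8.486 = 0.1534 J/s.

0.15 J/s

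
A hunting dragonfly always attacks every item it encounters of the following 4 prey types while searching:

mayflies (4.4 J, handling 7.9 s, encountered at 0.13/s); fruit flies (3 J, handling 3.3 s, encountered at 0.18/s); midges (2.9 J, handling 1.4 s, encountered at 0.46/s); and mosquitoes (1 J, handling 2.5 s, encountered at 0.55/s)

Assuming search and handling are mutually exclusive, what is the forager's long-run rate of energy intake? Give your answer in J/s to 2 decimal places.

0.65 J/s

Energy encountered per unit search time: 0.13×4.4 + 0.18×3 + 0.46×2.9 + 0.55×1 = 2.996 J/s.
Handling time per unit search time: 0.13×7.9 + 0.18×3.3 + 0.46×1.4 + 0.55×2.5 = 3.64.
Rate = 2.996/(1 + 3.64) = 0.6457 J/s.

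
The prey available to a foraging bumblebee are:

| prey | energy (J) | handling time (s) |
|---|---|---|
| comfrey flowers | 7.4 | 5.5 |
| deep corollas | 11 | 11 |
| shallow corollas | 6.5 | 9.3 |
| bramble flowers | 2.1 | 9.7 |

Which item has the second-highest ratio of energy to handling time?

In descending order of E/h:
comfrey flowers: 7.4/5.5 = 1.35 J/s
deep corollas: 11/11 = 1 J/s
shallow corollas: 6.5/9.3 = 0.699 J/s
bramble flowers: 2.1/9.7 = 0.216 J/s

deep corollas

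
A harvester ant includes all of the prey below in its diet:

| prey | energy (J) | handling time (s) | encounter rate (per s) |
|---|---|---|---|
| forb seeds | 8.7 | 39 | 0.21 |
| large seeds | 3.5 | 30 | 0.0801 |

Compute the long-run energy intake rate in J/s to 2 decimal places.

Energy encountered per unit search time: 0.21×8.7 + 0.0801×3.5 = 2.107 J/s.
Handling time per unit search time: 0.21×39 + 0.0801×30 = 10.59.
Rate = 2.107/(1 + 10.59) = 0.1818 J/s.

0.18 J/s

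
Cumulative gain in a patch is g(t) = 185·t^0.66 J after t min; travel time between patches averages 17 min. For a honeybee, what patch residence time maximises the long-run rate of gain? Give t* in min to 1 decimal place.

33.0 min

Maximise g(t)/(T+t): set derivative to zero → g'(t)(T+t) = g(t).
g'(t) = 0.66·185·t^-0.34. Setting 0.66·185·t^-0.34 = 185·t^0.66/(17+t) gives 0.66(17+t) = t, so 0.34·t = 0.66×17.
t* = 0.66×17/0.34 = 33 min.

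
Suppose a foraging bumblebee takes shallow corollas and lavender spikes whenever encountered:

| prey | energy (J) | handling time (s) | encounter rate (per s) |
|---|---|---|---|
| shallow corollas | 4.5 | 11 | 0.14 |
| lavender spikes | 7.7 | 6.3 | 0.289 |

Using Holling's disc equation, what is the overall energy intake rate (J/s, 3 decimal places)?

R = (0.14×4.5 + 0.289×7.7) / (1 + 0.14×11 + 0.289×6.3) = 2.855/4.361 = 0.6548 J/s.

0.655 J/s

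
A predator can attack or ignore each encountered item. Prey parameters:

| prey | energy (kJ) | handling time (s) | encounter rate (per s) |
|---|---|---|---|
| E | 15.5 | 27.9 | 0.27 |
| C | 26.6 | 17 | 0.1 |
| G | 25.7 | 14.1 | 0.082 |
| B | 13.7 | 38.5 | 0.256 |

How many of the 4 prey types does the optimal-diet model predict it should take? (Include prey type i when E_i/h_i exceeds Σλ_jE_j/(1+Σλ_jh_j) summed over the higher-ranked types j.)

2

Rank by E/h (kJ/s): G 1.82, C 1.56, E 0.556, B 0.356. Include each in turn until the next type's E/h falls below the running intake rate.
Rate on top 1: 0.9774. C: 1.56 > 0.9774 → include.
Rate on top 2: 1.236. E: 0.556 < 1.236 → exclude; stop.
Optimal diet: G, C — 2 of 4 types.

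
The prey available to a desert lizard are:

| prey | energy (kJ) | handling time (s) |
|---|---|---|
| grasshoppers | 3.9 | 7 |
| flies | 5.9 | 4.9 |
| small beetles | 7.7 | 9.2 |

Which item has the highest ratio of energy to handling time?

flies

Profitability E/h (kJ/s): grasshoppers = 3.9/7 = 0.557, flies = 5.9/4.9 = 1.2, small beetles = 7.7/9.2 = 0.837.
Ranked: flies > small beetles > grasshoppers.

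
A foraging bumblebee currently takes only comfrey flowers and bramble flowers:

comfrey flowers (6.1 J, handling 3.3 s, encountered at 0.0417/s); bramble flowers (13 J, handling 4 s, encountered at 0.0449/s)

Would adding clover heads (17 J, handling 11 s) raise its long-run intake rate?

Current rate: (0.0417×6.1 + 0.0449×13)/(1 + 0.0417×3.3 + 0.0449×4) = 0.6362 J/s.
Profitability of clover heads: 17/11 = 1.545 J/s.
1.545 > 0.6362, so adding clover heads raises the average — include it.

Yes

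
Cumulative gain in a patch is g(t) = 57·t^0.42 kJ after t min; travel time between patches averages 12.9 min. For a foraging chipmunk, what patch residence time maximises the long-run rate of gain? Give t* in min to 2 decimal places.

Maximise g(t)/(T+t): set derivative to zero → g'(t)(T+t) = g(t).
g'(t) = 0.42·57·t^-0.58. Setting 0.42·57·t^-0.58 = 57·t^0.42/(12.9+t) gives 0.42(12.9+t) = t, so 0.58·t = 0.42×12.9.
t* = 0.42×12.9/0.58 = 9.341 min.

9.34 min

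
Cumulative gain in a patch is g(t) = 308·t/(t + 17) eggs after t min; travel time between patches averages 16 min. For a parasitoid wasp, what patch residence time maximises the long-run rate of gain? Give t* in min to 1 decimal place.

Maximise g(t)/(T+t): set derivative to zero → g'(t)(T+t) = g(t).
g'(t) = 308·17/(t + 17)². Setting 308·17/(t+17)² = 308t/[(t+17)(16+t)] gives 17(16+t) = t(t+17), so t² = 17×16 = 272.
t* = √272 = 16.49 min.

16.5 min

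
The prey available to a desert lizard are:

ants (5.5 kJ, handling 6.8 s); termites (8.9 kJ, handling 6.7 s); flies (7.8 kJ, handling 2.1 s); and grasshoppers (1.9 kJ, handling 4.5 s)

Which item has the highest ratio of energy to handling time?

Profitability E/h (kJ/s): ants = 5.5/6.8 = 0.809, termites = 8.9/6.7 = 1.33, flies = 7.8/2.1 = 3.71, grasshoppers = 1.9/4.5 = 0.422.
Ranked: flies > termites > ants > grasshoppers.

flies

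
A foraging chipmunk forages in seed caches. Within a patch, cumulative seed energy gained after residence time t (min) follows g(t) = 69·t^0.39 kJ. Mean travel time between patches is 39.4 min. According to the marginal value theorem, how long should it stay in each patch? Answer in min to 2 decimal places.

By the marginal value theorem, leave when the instantaneous gain rate g'(t) equals the habitat-wide average g(t)/(T + t).
g'(t) = 0.39·69·t^-0.61. Setting 0.39·69·t^-0.61 = 69·t^0.39/(39.4+t) gives 0.39(39.4+t) = t, so 0.61·t = 0.39×39.4.
t* = 0.39×39.4/0.61 = 25.19 min.

25.19 min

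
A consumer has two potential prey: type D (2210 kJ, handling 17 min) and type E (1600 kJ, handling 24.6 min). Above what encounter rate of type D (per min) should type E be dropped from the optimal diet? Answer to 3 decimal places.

At the threshold, the rate on type D alone equals the profitability of type E: λ·2210/(1 + λ·17) = 1600/24.6 = 65.04.
Rearranging, λ(2210 − 65.04×17) = 65.04, so λ = 65.04/1104 = 0.0589 per min.

0.059 per min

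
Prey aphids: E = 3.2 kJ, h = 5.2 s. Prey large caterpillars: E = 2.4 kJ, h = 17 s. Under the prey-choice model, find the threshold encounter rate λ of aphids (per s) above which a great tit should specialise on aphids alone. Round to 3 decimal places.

0.057 per s

The zero-one rule: include large caterpillars iff E₂/h₂ > λE₁/(1+λh₁). Equality gives the switch point.
λE₁h₂ = E₂ + λE₂h₁ ⇒ λ = E₂/(E₁h₂ − E₂h₁) = 2.4/(54.4 − 12.48) = 0.05725 per s.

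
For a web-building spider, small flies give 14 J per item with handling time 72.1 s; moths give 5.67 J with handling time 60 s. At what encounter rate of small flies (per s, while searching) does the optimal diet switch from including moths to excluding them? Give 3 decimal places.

0.013 per s

The zero-one rule: include moths iff E₂/h₂ > λE₁/(1+λh₁). Equality gives the switch point.
λE₁h₂ = E₂ + λE₂h₁ ⇒ λ = E₂/(E₁h₂ − E₂h₁) = 5.67/(840 − 408.8) = 0.01315 per s.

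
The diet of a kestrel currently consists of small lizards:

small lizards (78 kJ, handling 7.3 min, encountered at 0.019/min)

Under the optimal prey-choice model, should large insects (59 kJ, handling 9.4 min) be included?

Current rate: (0.019×78)/(1 + 0.019×7.3) = 1.301 kJ/min.
large insects: E/h = 59/9.4 = 6.277 kJ/min.
6.277 > 1.301, so adding large insects raises the average — include it.

Yes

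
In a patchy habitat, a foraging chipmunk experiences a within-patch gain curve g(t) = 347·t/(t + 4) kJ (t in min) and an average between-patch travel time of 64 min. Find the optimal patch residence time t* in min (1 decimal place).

16.0 min

By the marginal value theorem, leave when the instantaneous gain rate g'(t) equals the habitat-wide average g(t)/(T + t).
g'(t) = 347·4/(t + 4)². Setting 347·4/(t+4)² = 347t/[(t+4)(64+t)] gives 4(64+t) = t(t+4), so t² = 4×64 = 256.
t* = √256 = 16 min.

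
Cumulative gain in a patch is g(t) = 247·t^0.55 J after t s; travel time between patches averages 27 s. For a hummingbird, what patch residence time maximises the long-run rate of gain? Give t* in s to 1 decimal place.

Optimal t* satisfies g'(t*) = g(t*)/(T + t*).
g'(t) = 0.55·247·t^-0.45. Setting 0.55·247·t^-0.45 = 247·t^0.55/(27+t) gives 0.55(27+t) = t, so 0.45·t = 0.55×27.
t* = 0.55×27/0.45 = 33 s.

33.0 s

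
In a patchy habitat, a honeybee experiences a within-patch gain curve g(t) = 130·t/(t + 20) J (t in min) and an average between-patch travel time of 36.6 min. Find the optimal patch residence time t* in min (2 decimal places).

By the marginal value theorem, leave when the instantaneous gain rate g'(t) equals the habitat-wide average g(t)/(T + t).
g'(t) = 130·20/(t + 20)². Setting 130·20/(t+20)² = 130t/[(t+20)(36.6+t)] gives 20(36.6+t) = t(t+20), so t² = 20×36.6 = 732.
t* = √732 = 27.06 min.

27.06 min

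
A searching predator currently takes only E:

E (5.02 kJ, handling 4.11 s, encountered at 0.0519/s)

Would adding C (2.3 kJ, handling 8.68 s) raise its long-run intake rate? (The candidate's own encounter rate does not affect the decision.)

Yes

Intake rate on the current diet: R = (0.0519×5.02) / (1 + 0.0519×4.11) = 0.2605/1.213 = 0.2147 kJ/s.
Profitability of C: 2.3/8.68 = 0.265 kJ/s.
0.265 > 0.2147, so adding C raises the average — include it.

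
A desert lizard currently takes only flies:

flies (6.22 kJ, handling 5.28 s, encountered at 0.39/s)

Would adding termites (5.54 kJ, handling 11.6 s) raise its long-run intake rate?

Current rate: (0.39×6.22)/(1 + 0.39×5.28) = 0.793 kJ/s.
Profitability of termites: 5.54/11.6 = 0.4776 kJ/s.
0.4776 < 0.793, so adding termites would lower the average — exclude it.

No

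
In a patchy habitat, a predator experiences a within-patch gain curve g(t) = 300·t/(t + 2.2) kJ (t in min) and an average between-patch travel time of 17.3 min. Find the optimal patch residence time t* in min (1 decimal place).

By the marginal value theorem, leave when the instantaneous gain rate g'(t) equals the habitat-wide average g(t)/(T + t).
g'(t) = 300·2.2/(t + 2.2)². Setting 300·2.2/(t+2.2)² = 300t/[(t+2.2)(17.3+t)] gives 2.2(17.3+t) = t(t+2.2), so t² = 2.2×17.3 = 38.06.
t* = √38.06 = 6.169 min.

6.2 min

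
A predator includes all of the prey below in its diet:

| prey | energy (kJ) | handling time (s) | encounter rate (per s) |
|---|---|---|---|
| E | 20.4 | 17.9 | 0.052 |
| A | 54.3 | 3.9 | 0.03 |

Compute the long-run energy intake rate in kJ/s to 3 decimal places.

R = Σλ_iE_i / (1 + Σλ_ih_i)
Numerator: 0.052×20.4 + 0.03×54.3 = 2.69
Denominator: 1 + 0.052×17.9 + 0.03×3.9 = 2.048
R = 2.69/2.048 = 1.314 kJ/s

1.314 kJ/s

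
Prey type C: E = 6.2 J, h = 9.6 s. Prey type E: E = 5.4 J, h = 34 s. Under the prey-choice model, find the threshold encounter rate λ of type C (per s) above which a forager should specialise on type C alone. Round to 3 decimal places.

The zero-one rule: include type E iff E₂/h₂ > λE₁/(1+λh₁). Equality gives the switch point.
λE₁h₂ = E₂ + λE₂h₁ ⇒ λ = E₂/(E₁h₂ − E₂h₁) = 5.4/(210.8 − 51.84) = 0.03397 per s.

0.034 per s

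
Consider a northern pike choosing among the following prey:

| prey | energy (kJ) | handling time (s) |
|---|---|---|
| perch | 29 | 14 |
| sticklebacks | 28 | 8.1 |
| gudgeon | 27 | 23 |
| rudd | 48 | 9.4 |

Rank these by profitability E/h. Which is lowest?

Profitability E/h (kJ/s): perch = 29/14 = 2.07, sticklebacks = 28/8.1 = 3.46, gudgeon = 27/23 = 1.17, rudd = 48/9.4 = 5.11.
Ranked: rudd > sticklebacks > perch > gudgeon.

gudgeon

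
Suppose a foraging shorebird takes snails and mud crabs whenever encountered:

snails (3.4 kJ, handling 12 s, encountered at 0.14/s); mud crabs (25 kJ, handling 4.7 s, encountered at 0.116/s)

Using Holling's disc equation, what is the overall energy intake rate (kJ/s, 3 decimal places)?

R = Σλ_iE_i / (1 + Σλ_ih_i)
Numerator: 0.14×3.4 + 0.116×25 = 3.376
Denominator: 1 + 0.14×12 + 0.116×4.7 = 3.225
R = 3.376/3.225 = 1.047 kJ/s

1.047 kJ/s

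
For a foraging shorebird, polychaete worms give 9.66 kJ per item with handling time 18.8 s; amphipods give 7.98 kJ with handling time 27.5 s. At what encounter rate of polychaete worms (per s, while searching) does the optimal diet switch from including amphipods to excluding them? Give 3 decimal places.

0.069 per s

Drop amphipods once their profitability E₂/h₂ falls below the rate achievable on polychaete worms alone: E₂/h₂ = λE₁/(1 + λh₁).
Solve for λ: λE₁h₂ = E₂(1 + λh₁) → λ(E₁h₂ − E₂h₁) = E₂ → λ = E₂/(E₁h₂ − E₂h₁).
λ = 7.98/(9.66×27.5 − 7.98×18.8) = 7.98/115.6 = 0.06902 per s.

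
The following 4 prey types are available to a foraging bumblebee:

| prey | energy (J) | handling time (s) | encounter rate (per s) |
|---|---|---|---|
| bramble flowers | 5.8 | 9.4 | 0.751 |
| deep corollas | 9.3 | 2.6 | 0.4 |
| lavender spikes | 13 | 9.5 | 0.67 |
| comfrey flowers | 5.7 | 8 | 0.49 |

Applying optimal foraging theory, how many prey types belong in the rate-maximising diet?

Profitabilities (E/h, J/s): deep corollas 3.58, lavender spikes 1.37, comfrey flowers 0.713, bramble flowers 0.617. Add prey in this order while the next type's profitability exceeds the intake rate on those already taken.
Rate on top 1: 1.824. lavender spikes: 1.37 < 1.824 → exclude; stop.
Optimal diet: deep corollas — 1 of 4 types.

1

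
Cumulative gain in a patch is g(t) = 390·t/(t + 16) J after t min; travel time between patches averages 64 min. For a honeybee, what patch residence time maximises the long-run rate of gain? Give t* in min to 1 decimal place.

32.0 min

Maximise g(t)/(T+t): set derivative to zero → g'(t)(T+t) = g(t).
g'(t) = 390·16/(t + 16)². Setting 390·16/(t+16)² = 390t/[(t+16)(64+t)] gives 16(64+t) = t(t+16), so t² = 16×64 = 1024.
t* = √1024 = 32 min.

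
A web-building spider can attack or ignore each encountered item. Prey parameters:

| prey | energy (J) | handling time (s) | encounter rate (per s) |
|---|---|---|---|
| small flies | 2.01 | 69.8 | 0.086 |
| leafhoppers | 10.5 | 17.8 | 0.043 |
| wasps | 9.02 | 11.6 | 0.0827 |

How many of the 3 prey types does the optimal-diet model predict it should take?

2

E/h in descending order: wasps 0.778, leafhoppers 0.59, small flies 0.0288 J/s. The optimal diet is the largest prefix of this list for which every included type satisfies E_i/h_i > R on the types above it.
Rate on top 1: 0.3807. leafhoppers: 0.59 > 0.3807 → include.
Rate on top 2: 0.4395. small flies: 0.0288 < 0.4395 → exclude; stop.
Optimal diet: wasps, leafhoppers — 2 of 3 types.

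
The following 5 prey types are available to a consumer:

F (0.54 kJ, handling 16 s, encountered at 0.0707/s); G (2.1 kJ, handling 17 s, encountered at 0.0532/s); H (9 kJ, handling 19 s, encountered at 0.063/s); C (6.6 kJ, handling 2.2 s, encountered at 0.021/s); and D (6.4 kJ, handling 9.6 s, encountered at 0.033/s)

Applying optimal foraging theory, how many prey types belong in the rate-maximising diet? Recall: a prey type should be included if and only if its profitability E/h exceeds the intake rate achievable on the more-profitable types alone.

Rank by E/h (kJ/s): C 3, D 0.667, H 0.474, G 0.124, F 0.0338. Include each in turn until the next type's E/h falls below the running intake rate.
Rate on top 1: 0.1325. D: 0.667 > 0.1325 → include.
Rate on top 2: 0.2566. H: 0.474 > 0.2566 → include.
Rate on top 3: 0.3581. G: 0.124 < 0.3581 → exclude; stop.
Optimal diet: C, D, H — 3 of 5 types.

3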